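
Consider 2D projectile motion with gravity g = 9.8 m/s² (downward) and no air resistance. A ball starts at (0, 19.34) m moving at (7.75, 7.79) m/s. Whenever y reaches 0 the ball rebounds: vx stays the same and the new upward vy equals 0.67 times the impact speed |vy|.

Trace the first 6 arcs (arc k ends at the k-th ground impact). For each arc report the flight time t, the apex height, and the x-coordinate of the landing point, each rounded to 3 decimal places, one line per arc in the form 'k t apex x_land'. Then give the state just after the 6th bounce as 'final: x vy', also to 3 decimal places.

1 2.935 22.436 22.744
2 2.867 10.072 44.966
3 1.921 4.521 59.855
4 1.287 2.030 69.830
5 0.862 0.911 76.514
6 0.578 0.409 80.992
final: 80.992 1.897

Arc 1: start y=19.340, vy=7.790 → t=2.935, apex=22.436, x_land=22.744, impact vy=-20.970
  bounce: vy ← 0.67·20.970 = 14.050
Arc 2: start y=0.000, vy=14.050 → t=2.867, apex=10.072, x_land=44.966, impact vy=-14.050
  bounce: vy ← 0.67·14.050 = 9.414
Arc 3: start y=0.000, vy=9.414 → t=1.921, apex=4.521, x_land=59.855, impact vy=-9.414
  bounce: vy ← 0.67·9.414 = 6.307
Arc 4: start y=0.000, vy=6.307 → t=1.287, apex=2.030, x_land=69.830, impact vy=-6.307
  bounce: vy ← 0.67·6.307 = 4.226
Arc 5: start y=0.000, vy=4.226 → t=0.862, apex=0.911, x_land=76.514, impact vy=-4.226
  bounce: vy ← 0.67·4.226 = 2.831
Arc 6: start y=0.000, vy=2.831 → t=0.578, apex=0.409, x_land=80.992, impact vy=-2.831
  bounce: vy ← 0.67·2.831 = 1.897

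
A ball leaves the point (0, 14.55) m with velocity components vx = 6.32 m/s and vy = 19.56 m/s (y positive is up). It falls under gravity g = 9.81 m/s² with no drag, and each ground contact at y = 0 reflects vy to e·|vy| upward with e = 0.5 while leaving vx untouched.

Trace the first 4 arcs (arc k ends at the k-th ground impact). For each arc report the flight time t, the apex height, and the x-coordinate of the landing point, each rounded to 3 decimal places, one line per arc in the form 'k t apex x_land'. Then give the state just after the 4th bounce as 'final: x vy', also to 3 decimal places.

1 4.629 34.050 29.253
2 2.635 8.513 45.905
3 1.317 2.128 54.230
4 0.659 0.532 58.393
final: 58.393 1.615

Arc 1: start y=14.550, vy=19.560 → t=4.629, apex=34.050, x_land=29.253, impact vy=-25.847
  bounce: vy ← 0.5·25.847 = 12.923
Arc 2: start y=0.000, vy=12.923 → t=2.635, apex=8.513, x_land=45.905, impact vy=-12.923
  bounce: vy ← 0.5·12.923 = 6.462
Arc 3: start y=0.000, vy=6.462 → t=1.317, apex=2.128, x_land=54.230, impact vy=-6.462
  bounce: vy ← 0.5·6.462 = 3.231
Arc 4: start y=0.000, vy=3.231 → t=0.659, apex=0.532, x_land=58.393, impact vy=-3.231
  bounce: vy ← 0.5·3.231 = 1.615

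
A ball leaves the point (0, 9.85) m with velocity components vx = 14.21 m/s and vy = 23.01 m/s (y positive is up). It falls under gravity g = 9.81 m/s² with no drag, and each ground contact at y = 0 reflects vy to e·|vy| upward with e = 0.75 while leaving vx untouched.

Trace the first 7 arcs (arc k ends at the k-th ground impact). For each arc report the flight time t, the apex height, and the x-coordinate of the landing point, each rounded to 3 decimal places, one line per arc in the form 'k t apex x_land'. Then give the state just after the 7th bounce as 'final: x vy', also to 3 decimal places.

1 5.086 36.836 72.272
2 4.111 20.720 130.683
3 3.083 11.655 174.492
4 2.312 6.556 207.349
5 1.734 3.688 231.991
6 1.301 2.074 250.473
7 0.975 1.167 264.335
final: 264.335 3.589

Arc 1: start y=9.850, vy=23.010 → t=5.086, apex=36.836, x_land=72.272, impact vy=-26.883
  bounce: vy ← 0.75·26.883 = 20.163
Arc 2: start y=0.000, vy=20.163 → t=4.111, apex=20.720, x_land=130.683, impact vy=-20.163
  bounce: vy ← 0.75·20.163 = 15.122
Arc 3: start y=0.000, vy=15.122 → t=3.083, apex=11.655, x_land=174.492, impact vy=-15.122
  bounce: vy ← 0.75·15.122 = 11.341
Arc 4: start y=0.000, vy=11.341 → t=2.312, apex=6.556, x_land=207.349, impact vy=-11.341
  bounce: vy ← 0.75·11.341 = 8.506
Arc 5: start y=0.000, vy=8.506 → t=1.734, apex=3.688, x_land=231.991, impact vy=-8.506
  bounce: vy ← 0.75·8.506 = 6.380
Arc 6: start y=0.000, vy=6.380 → t=1.301, apex=2.074, x_land=250.473, impact vy=-6.380
  bounce: vy ← 0.75·6.380 = 4.785
Arc 7: start y=0.000, vy=4.785 → t=0.975, apex=1.167, x_land=264.335, impact vy=-4.785
  bounce: vy ← 0.75·4.785 = 3.589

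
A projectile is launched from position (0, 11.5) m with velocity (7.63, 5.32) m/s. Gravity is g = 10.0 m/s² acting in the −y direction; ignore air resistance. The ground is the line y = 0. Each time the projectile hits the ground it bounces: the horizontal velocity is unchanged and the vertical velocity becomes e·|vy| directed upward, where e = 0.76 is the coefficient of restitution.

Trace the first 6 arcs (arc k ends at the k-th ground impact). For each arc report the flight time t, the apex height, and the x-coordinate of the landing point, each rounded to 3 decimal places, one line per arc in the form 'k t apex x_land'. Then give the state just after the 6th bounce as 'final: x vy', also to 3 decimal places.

1 2.139 12.915 16.322
2 2.443 7.460 34.961
3 1.857 4.309 49.127
4 1.411 2.489 59.893
5 1.072 1.437 68.076
6 0.815 0.830 74.294
final: 74.294 3.097

Arc 1: start y=11.500, vy=5.320 → t=2.139, apex=12.915, x_land=16.322, impact vy=-16.072
  bounce: vy ← 0.76·16.072 = 12.215
Arc 2: start y=0.000, vy=12.215 → t=2.443, apex=7.460, x_land=34.961, impact vy=-12.215
  bounce: vy ← 0.76·12.215 = 9.283
Arc 3: start y=0.000, vy=9.283 → t=1.857, apex=4.309, x_land=49.127, impact vy=-9.283
  bounce: vy ← 0.76·9.283 = 7.055
Arc 4: start y=0.000, vy=7.055 → t=1.411, apex=2.489, x_land=59.893, impact vy=-7.055
  bounce: vy ← 0.76·7.055 = 5.362
Arc 5: start y=0.000, vy=5.362 → t=1.072, apex=1.437, x_land=68.076, impact vy=-5.362
  bounce: vy ← 0.76·5.362 = 4.075
Arc 6: start y=0.000, vy=4.075 → t=0.815, apex=0.830, x_land=74.294, impact vy=-4.075
  bounce: vy ← 0.76·4.075 = 3.097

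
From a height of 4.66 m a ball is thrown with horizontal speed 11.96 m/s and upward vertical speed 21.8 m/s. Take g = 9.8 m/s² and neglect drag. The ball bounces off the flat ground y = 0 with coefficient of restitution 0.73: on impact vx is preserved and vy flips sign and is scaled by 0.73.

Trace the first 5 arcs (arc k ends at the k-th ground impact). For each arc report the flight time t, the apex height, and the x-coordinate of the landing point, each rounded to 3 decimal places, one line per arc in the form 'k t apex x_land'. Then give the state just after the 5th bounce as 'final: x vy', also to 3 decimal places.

Arc 1: start y=4.660, vy=21.800 → t=4.653, apex=28.907, x_land=55.654, impact vy=-23.803
  bounce: vy ← 0.73·23.803 = 17.376
Arc 2: start y=0.000, vy=17.376 → t=3.546, apex=15.405, x_land=98.066, impact vy=-17.376
  bounce: vy ← 0.73·17.376 = 12.685
Arc 3: start y=0.000, vy=12.685 → t=2.589, apex=8.209, x_land=129.027, impact vy=-12.685
  bounce: vy ← 0.73·12.685 = 9.260
Arc 4: start y=0.000, vy=9.260 → t=1.890, apex=4.375, x_land=151.628, impact vy=-9.260
  bounce: vy ← 0.73·9.260 = 6.760
Arc 5: start y=0.000, vy=6.760 → t=1.380, apex=2.331, x_land=168.127, impact vy=-6.760
  bounce: vy ← 0.73·6.760 = 4.935

1 4.653 28.907 55.654
2 3.546 15.405 98.066
3 2.589 8.209 129.027
4 1.890 4.375 151.628
5 1.380 2.331 168.127
final: 168.127 4.935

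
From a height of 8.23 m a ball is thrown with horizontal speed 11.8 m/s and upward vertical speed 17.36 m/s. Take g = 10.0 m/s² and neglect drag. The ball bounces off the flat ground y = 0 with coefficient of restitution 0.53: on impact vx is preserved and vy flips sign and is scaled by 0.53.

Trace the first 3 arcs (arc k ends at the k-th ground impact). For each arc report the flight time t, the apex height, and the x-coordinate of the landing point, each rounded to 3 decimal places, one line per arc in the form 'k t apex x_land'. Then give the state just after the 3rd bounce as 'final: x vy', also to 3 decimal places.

1 3.895 23.298 45.957
2 2.288 6.545 72.957
3 1.213 1.838 87.267
final: 87.267 3.214

Arc 1: start y=8.230, vy=17.360 → t=3.895, apex=23.298, x_land=45.957, impact vy=-21.586
  bounce: vy ← 0.53·21.586 = 11.441
Arc 2: start y=0.000, vy=11.441 → t=2.288, apex=6.545, x_land=72.957, impact vy=-11.441
  bounce: vy ← 0.53·11.441 = 6.064
Arc 3: start y=0.000, vy=6.064 → t=1.213, apex=1.838, x_land=87.267, impact vy=-6.064
  bounce: vy ← 0.53·6.064 = 3.214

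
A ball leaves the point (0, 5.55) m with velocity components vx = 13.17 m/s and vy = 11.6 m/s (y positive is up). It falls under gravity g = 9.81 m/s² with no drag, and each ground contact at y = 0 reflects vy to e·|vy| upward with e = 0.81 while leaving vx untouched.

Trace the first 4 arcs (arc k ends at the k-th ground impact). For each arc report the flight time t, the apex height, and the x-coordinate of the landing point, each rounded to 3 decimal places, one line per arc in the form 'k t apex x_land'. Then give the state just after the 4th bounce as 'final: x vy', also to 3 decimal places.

Arc 1: start y=5.550, vy=11.600 → t=2.773, apex=12.408, x_land=36.520, impact vy=-15.603
  bounce: vy ← 0.81·15.603 = 12.638
Arc 2: start y=0.000, vy=12.638 → t=2.577, apex=8.141, x_land=70.454, impact vy=-12.638
  bounce: vy ← 0.81·12.638 = 10.237
Arc 3: start y=0.000, vy=10.237 → t=2.087, apex=5.341, x_land=97.941, impact vy=-10.237
  bounce: vy ← 0.81·10.237 = 8.292
Arc 4: start y=0.000, vy=8.292 → t=1.691, apex=3.504, x_land=120.205, impact vy=-8.292
  bounce: vy ← 0.81·8.292 = 6.717

1 2.773 12.408 36.520
2 2.577 8.141 70.454
3 2.087 5.341 97.941
4 1.691 3.504 120.205
final: 120.205 6.717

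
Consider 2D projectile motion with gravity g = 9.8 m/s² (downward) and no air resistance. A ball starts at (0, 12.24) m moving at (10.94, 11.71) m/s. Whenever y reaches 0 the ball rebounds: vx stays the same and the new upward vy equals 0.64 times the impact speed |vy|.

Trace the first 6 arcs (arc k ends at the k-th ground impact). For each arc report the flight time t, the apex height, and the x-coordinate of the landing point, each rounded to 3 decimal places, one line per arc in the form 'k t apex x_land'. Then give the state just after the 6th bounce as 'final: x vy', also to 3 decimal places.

Arc 1: start y=12.240, vy=11.710 → t=3.176, apex=19.236, x_land=34.748, impact vy=-19.417
  bounce: vy ← 0.64·19.417 = 12.427
Arc 2: start y=0.000, vy=12.427 → t=2.536, apex=7.879, x_land=62.493, impact vy=-12.427
  bounce: vy ← 0.64·12.427 = 7.953
Arc 3: start y=0.000, vy=7.953 → t=1.623, apex=3.227, x_land=80.250, impact vy=-7.953
  bounce: vy ← 0.64·7.953 = 5.090
Arc 4: start y=0.000, vy=5.090 → t=1.039, apex=1.322, x_land=91.615, impact vy=-5.090
  bounce: vy ← 0.64·5.090 = 3.258
Arc 5: start y=0.000, vy=3.258 → t=0.665, apex=0.541, x_land=98.888, impact vy=-3.258
  bounce: vy ← 0.64·3.258 = 2.085
Arc 6: start y=0.000, vy=2.085 → t=0.425, apex=0.222, x_land=103.543, impact vy=-2.085
  bounce: vy ← 0.64·2.085 = 1.334

1 3.176 19.236 34.748
2 2.536 7.879 62.493
3 1.623 3.227 80.250
4 1.039 1.322 91.615
5 0.665 0.541 98.888
6 0.425 0.222 103.543
final: 103.543 1.334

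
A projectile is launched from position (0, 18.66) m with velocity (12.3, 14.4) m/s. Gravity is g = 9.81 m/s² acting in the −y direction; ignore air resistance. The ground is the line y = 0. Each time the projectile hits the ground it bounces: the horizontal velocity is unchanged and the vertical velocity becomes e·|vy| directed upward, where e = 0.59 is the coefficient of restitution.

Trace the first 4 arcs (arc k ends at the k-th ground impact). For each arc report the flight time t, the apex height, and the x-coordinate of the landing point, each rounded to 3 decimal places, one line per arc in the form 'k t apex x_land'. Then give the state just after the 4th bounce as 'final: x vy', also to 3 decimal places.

Arc 1: start y=18.660, vy=14.400 → t=3.909, apex=29.229, x_land=48.081, impact vy=-23.947
  bounce: vy ← 0.59·23.947 = 14.129
Arc 2: start y=0.000, vy=14.129 → t=2.881, apex=10.175, x_land=83.511, impact vy=-14.129
  bounce: vy ← 0.59·14.129 = 8.336
Arc 3: start y=0.000, vy=8.336 → t=1.699, apex=3.542, x_land=104.415, impact vy=-8.336
  bounce: vy ← 0.59·8.336 = 4.918
Arc 4: start y=0.000, vy=4.918 → t=1.003, apex=1.233, x_land=116.748, impact vy=-4.918
  bounce: vy ← 0.59·4.918 = 2.902

1 3.909 29.229 48.081
2 2.881 10.175 83.511
3 1.699 3.542 104.415
4 1.003 1.233 116.748
final: 116.748 2.902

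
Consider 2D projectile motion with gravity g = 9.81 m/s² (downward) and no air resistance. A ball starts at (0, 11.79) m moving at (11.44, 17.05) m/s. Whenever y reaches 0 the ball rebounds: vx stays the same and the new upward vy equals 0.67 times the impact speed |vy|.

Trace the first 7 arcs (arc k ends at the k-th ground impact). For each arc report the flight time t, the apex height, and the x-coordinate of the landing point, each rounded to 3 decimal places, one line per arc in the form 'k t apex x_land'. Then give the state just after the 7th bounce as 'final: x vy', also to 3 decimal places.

Arc 1: start y=11.790, vy=17.050 → t=4.067, apex=26.607, x_land=46.527, impact vy=-22.848
  bounce: vy ← 0.67·22.848 = 15.308
Arc 2: start y=0.000, vy=15.308 → t=3.121, apex=11.944, x_land=82.230, impact vy=-15.308
  bounce: vy ← 0.67·15.308 = 10.256
Arc 3: start y=0.000, vy=10.256 → t=2.091, apex=5.362, x_land=106.151, impact vy=-10.256
  bounce: vy ← 0.67·10.256 = 6.872
Arc 4: start y=0.000, vy=6.872 → t=1.401, apex=2.407, x_land=122.178, impact vy=-6.872
  bounce: vy ← 0.67·6.872 = 4.604
Arc 5: start y=0.000, vy=4.604 → t=0.939, apex=1.080, x_land=132.917, impact vy=-4.604
  bounce: vy ← 0.67·4.604 = 3.085
Arc 6: start y=0.000, vy=3.085 → t=0.629, apex=0.485, x_land=140.111, impact vy=-3.085
  bounce: vy ← 0.67·3.085 = 2.067
Arc 7: start y=0.000, vy=2.067 → t=0.421, apex=0.218, x_land=144.932, impact vy=-2.067
  bounce: vy ← 0.67·2.067 = 1.385

1 4.067 26.607 46.527
2 3.121 11.944 82.230
3 2.091 5.362 106.151
4 1.401 2.407 122.178
5 0.939 1.080 132.917
6 0.629 0.485 140.111
7 0.421 0.218 144.932
final: 144.932 1.385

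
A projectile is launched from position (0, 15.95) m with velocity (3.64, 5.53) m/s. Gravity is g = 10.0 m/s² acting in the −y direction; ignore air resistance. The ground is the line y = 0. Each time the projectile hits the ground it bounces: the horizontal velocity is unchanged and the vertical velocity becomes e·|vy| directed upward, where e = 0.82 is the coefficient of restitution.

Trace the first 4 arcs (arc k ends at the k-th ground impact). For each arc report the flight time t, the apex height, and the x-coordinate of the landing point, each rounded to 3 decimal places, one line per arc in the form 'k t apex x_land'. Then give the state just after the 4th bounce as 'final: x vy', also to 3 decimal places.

Arc 1: start y=15.950, vy=5.530 → t=2.423, apex=17.479, x_land=8.819, impact vy=-18.697
  bounce: vy ← 0.82·18.697 = 15.332
Arc 2: start y=0.000, vy=15.332 → t=3.066, apex=11.753, x_land=19.980, impact vy=-15.332
  bounce: vy ← 0.82·15.332 = 12.572
Arc 3: start y=0.000, vy=12.572 → t=2.514, apex=7.903, x_land=29.132, impact vy=-12.572
  bounce: vy ← 0.82·12.572 = 10.309
Arc 4: start y=0.000, vy=10.309 → t=2.062, apex=5.314, x_land=36.637, impact vy=-10.309
  bounce: vy ← 0.82·10.309 = 8.453

1 2.423 17.479 8.819
2 3.066 11.753 19.980
3 2.514 7.903 29.132
4 2.062 5.314 36.637
final: 36.637 8.453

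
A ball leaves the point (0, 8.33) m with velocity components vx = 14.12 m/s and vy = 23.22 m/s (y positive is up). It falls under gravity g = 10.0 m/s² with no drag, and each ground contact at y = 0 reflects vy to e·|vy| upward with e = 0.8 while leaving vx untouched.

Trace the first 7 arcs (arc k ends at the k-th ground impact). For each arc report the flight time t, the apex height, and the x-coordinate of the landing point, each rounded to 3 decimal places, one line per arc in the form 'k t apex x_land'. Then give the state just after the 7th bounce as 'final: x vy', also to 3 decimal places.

1 4.979 35.288 70.298
2 4.251 22.585 130.317
3 3.400 14.454 178.332
4 2.720 9.251 216.744
5 2.176 5.920 247.473
6 1.741 3.789 272.057
7 1.393 2.425 291.724
final: 291.724 5.571

Arc 1: start y=8.330, vy=23.220 → t=4.979, apex=35.288, x_land=70.298, impact vy=-26.566
  bounce: vy ← 0.8·26.566 = 21.253
Arc 2: start y=0.000, vy=21.253 → t=4.251, apex=22.585, x_land=130.317, impact vy=-21.253
  bounce: vy ← 0.8·21.253 = 17.002
Arc 3: start y=0.000, vy=17.002 → t=3.400, apex=14.454, x_land=178.332, impact vy=-17.002
  bounce: vy ← 0.8·17.002 = 13.602
Arc 4: start y=0.000, vy=13.602 → t=2.720, apex=9.251, x_land=216.744, impact vy=-13.602
  bounce: vy ← 0.8·13.602 = 10.882
Arc 5: start y=0.000, vy=10.882 → t=2.176, apex=5.920, x_land=247.473, impact vy=-10.882
  bounce: vy ← 0.8·10.882 = 8.705
Arc 6: start y=0.000, vy=8.705 → t=1.741, apex=3.789, x_land=272.057, impact vy=-8.705
  bounce: vy ← 0.8·8.705 = 6.964
Arc 7: start y=0.000, vy=6.964 → t=1.393, apex=2.425, x_land=291.724, impact vy=-6.964
  bounce: vy ← 0.8·6.964 = 5.571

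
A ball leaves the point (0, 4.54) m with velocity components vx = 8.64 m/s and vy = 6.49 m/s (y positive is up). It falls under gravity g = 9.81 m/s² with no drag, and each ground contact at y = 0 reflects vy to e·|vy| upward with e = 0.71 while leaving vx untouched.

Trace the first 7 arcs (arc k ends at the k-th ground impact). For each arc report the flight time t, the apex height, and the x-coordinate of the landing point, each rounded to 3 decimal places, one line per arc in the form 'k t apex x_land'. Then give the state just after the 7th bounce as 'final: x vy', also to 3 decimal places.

Arc 1: start y=4.540, vy=6.490 → t=1.829, apex=6.687, x_land=15.804, impact vy=-11.454
  bounce: vy ← 0.71·11.454 = 8.132
Arc 2: start y=0.000, vy=8.132 → t=1.658, apex=3.371, x_land=30.129, impact vy=-8.132
  bounce: vy ← 0.71·8.132 = 5.774
Arc 3: start y=0.000, vy=5.774 → t=1.177, apex=1.699, x_land=40.299, impact vy=-5.774
  bounce: vy ← 0.71·5.774 = 4.100
Arc 4: start y=0.000, vy=4.100 → t=0.836, apex=0.857, x_land=47.521, impact vy=-4.100
  bounce: vy ← 0.71·4.100 = 2.911
Arc 5: start y=0.000, vy=2.911 → t=0.593, apex=0.432, x_land=52.648, impact vy=-2.911
  bounce: vy ← 0.71·2.911 = 2.067
Arc 6: start y=0.000, vy=2.067 → t=0.421, apex=0.218, x_land=56.288, impact vy=-2.067
  bounce: vy ← 0.71·2.067 = 1.467
Arc 7: start y=0.000, vy=1.467 → t=0.299, apex=0.110, x_land=58.872, impact vy=-1.467
  bounce: vy ← 0.71·1.467 = 1.042

1 1.829 6.687 15.804
2 1.658 3.371 30.129
3 1.177 1.699 40.299
4 0.836 0.857 47.521
5 0.593 0.432 52.648
6 0.421 0.218 56.288
7 0.299 0.110 58.872
final: 58.872 1.042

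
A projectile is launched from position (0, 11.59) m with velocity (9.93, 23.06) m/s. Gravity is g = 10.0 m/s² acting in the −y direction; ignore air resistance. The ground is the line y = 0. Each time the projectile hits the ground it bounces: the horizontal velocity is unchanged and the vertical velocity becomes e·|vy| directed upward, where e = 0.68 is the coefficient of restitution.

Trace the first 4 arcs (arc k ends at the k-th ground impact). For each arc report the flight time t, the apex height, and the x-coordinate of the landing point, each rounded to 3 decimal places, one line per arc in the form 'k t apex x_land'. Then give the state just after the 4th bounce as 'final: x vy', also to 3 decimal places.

1 5.069 38.178 50.338
2 3.758 17.654 87.655
3 2.555 8.163 113.031
4 1.738 3.775 130.286
final: 130.286 5.908

Arc 1: start y=11.590, vy=23.060 → t=5.069, apex=38.178, x_land=50.338, impact vy=-27.633
  bounce: vy ← 0.68·27.633 = 18.790
Arc 2: start y=0.000, vy=18.790 → t=3.758, apex=17.654, x_land=87.655, impact vy=-18.790
  bounce: vy ← 0.68·18.790 = 12.777
Arc 3: start y=0.000, vy=12.777 → t=2.555, apex=8.163, x_land=113.031, impact vy=-12.777
  bounce: vy ← 0.68·12.777 = 8.689
Arc 4: start y=0.000, vy=8.689 → t=1.738, apex=3.775, x_land=130.286, impact vy=-8.689
  bounce: vy ← 0.68·8.689 = 5.908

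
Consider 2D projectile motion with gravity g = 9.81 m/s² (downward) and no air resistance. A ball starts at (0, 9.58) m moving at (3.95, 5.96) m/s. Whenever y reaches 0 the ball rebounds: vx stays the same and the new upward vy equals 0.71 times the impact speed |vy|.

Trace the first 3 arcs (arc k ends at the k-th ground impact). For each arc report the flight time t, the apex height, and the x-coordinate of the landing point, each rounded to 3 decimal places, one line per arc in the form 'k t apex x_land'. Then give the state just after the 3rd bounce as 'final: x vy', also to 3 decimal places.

1 2.131 11.390 8.419
2 2.164 5.742 16.967
3 1.536 2.895 23.035
final: 23.035 5.351

Arc 1: start y=9.580, vy=5.960 → t=2.131, apex=11.390, x_land=8.419, impact vy=-14.949
  bounce: vy ← 0.71·14.949 = 10.614
Arc 2: start y=0.000, vy=10.614 → t=2.164, apex=5.742, x_land=16.967, impact vy=-10.614
  bounce: vy ← 0.71·10.614 = 7.536
Arc 3: start y=0.000, vy=7.536 → t=1.536, apex=2.895, x_land=23.035, impact vy=-7.536
  bounce: vy ← 0.71·7.536 = 5.351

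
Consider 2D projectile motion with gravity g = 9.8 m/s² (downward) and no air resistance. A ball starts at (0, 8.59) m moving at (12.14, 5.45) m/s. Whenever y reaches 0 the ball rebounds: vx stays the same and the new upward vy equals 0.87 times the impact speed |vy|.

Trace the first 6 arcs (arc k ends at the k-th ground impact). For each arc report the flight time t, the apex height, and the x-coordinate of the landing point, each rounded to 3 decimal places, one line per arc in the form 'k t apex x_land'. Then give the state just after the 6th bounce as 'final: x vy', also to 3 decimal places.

1 1.992 10.105 24.185
2 2.499 7.649 54.521
3 2.174 5.789 80.912
4 1.891 4.382 103.873
5 1.645 3.317 123.849
6 1.432 2.510 141.228
final: 141.228 6.103

Arc 1: start y=8.590, vy=5.450 → t=1.992, apex=10.105, x_land=24.185, impact vy=-14.074
  bounce: vy ← 0.87·14.074 = 12.244
Arc 2: start y=0.000, vy=12.244 → t=2.499, apex=7.649, x_land=54.521, impact vy=-12.244
  bounce: vy ← 0.87·12.244 = 10.652
Arc 3: start y=0.000, vy=10.652 → t=2.174, apex=5.789, x_land=80.912, impact vy=-10.652
  bounce: vy ← 0.87·10.652 = 9.268
Arc 4: start y=0.000, vy=9.268 → t=1.891, apex=4.382, x_land=103.873, impact vy=-9.268
  bounce: vy ← 0.87·9.268 = 8.063
Arc 5: start y=0.000, vy=8.063 → t=1.645, apex=3.317, x_land=123.849, impact vy=-8.063
  bounce: vy ← 0.87·8.063 = 7.015
Arc 6: start y=0.000, vy=7.015 → t=1.432, apex=2.510, x_land=141.228, impact vy=-7.015
  bounce: vy ← 0.87·7.015 = 6.103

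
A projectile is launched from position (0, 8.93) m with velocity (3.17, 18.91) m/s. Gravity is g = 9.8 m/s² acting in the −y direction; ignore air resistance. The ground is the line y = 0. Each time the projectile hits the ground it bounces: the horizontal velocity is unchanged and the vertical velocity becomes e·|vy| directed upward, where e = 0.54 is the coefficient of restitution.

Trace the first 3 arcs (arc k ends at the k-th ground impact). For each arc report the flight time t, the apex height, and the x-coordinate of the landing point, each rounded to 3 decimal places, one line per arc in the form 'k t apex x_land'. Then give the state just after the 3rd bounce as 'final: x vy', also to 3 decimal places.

1 4.285 27.174 13.582
2 2.543 7.924 21.644
3 1.373 2.311 25.998
final: 25.998 3.634

Arc 1: start y=8.930, vy=18.910 → t=4.285, apex=27.174, x_land=13.582, impact vy=-23.078
  bounce: vy ← 0.54·23.078 = 12.462
Arc 2: start y=0.000, vy=12.462 → t=2.543, apex=7.924, x_land=21.644, impact vy=-12.462
  bounce: vy ← 0.54·12.462 = 6.730
Arc 3: start y=0.000, vy=6.730 → t=1.373, apex=2.311, x_land=25.998, impact vy=-6.730
  bounce: vy ← 0.54·6.730 = 3.634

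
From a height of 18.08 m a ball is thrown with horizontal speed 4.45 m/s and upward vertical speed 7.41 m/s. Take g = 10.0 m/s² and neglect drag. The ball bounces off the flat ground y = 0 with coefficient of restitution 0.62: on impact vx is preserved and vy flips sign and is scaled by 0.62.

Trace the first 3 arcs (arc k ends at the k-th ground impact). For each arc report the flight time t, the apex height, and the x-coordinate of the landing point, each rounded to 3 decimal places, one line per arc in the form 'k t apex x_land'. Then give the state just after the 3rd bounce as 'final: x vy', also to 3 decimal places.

1 2.782 20.825 12.379
2 2.531 8.005 23.641
3 1.569 3.077 30.623
final: 30.623 4.864

Arc 1: start y=18.080, vy=7.410 → t=2.782, apex=20.825, x_land=12.379, impact vy=-20.409
  bounce: vy ← 0.62·20.409 = 12.653
Arc 2: start y=0.000, vy=12.653 → t=2.531, apex=8.005, x_land=23.641, impact vy=-12.653
  bounce: vy ← 0.62·12.653 = 7.845
Arc 3: start y=0.000, vy=7.845 → t=1.569, apex=3.077, x_land=30.623, impact vy=-7.845
  bounce: vy ← 0.62·7.845 = 4.864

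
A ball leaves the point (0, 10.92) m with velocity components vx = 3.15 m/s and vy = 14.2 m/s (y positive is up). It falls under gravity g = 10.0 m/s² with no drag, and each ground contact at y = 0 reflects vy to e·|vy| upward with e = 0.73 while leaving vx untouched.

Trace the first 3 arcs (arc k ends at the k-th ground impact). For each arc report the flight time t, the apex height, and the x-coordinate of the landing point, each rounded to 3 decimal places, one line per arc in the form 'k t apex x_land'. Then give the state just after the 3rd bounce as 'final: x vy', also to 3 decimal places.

Arc 1: start y=10.920, vy=14.200 → t=3.469, apex=21.002, x_land=10.929, impact vy=-20.495
  bounce: vy ← 0.73·20.495 = 14.961
Arc 2: start y=0.000, vy=14.961 → t=2.992, apex=11.192, x_land=20.354, impact vy=-14.961
  bounce: vy ← 0.73·14.961 = 10.922
Arc 3: start y=0.000, vy=10.922 → t=2.184, apex=5.964, x_land=27.235, impact vy=-10.922
  bounce: vy ← 0.73·10.922 = 7.973

1 3.469 21.002 10.929
2 2.992 11.192 20.354
3 2.184 5.964 27.235
final: 27.235 7.973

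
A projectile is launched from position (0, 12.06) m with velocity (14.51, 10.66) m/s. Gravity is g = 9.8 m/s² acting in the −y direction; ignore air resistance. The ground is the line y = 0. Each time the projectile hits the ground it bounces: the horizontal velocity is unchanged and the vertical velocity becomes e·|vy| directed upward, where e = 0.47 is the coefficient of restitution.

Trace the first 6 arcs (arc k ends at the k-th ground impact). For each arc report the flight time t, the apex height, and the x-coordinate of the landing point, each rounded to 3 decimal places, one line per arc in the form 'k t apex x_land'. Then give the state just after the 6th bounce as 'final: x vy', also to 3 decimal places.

1 2.997 17.858 43.484
2 1.794 3.945 69.522
3 0.843 0.871 81.760
4 0.396 0.192 87.511
5 0.186 0.043 90.215
6 0.088 0.009 91.485
final: 91.485 0.202

Arc 1: start y=12.060, vy=10.660 → t=2.997, apex=17.858, x_land=43.484, impact vy=-18.709
  bounce: vy ← 0.47·18.709 = 8.793
Arc 2: start y=0.000, vy=8.793 → t=1.794, apex=3.945, x_land=69.522, impact vy=-8.793
  bounce: vy ← 0.47·8.793 = 4.133
Arc 3: start y=0.000, vy=4.133 → t=0.843, apex=0.871, x_land=81.760, impact vy=-4.133
  bounce: vy ← 0.47·4.133 = 1.942
Arc 4: start y=0.000, vy=1.942 → t=0.396, apex=0.192, x_land=87.511, impact vy=-1.942
  bounce: vy ← 0.47·1.942 = 0.913
Arc 5: start y=0.000, vy=0.913 → t=0.186, apex=0.043, x_land=90.215, impact vy=-0.913
  bounce: vy ← 0.47·0.913 = 0.429
Arc 6: start y=0.000, vy=0.429 → t=0.088, apex=0.009, x_land=91.485, impact vy=-0.429
  bounce: vy ← 0.47·0.429 = 0.202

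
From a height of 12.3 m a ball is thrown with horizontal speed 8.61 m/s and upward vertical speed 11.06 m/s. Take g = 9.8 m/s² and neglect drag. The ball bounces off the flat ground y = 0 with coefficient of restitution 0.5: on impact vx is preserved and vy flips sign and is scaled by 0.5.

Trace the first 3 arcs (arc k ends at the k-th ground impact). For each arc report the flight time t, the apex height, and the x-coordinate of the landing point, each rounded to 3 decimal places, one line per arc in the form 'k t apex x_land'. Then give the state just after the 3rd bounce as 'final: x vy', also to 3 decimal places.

Arc 1: start y=12.300, vy=11.060 → t=3.074, apex=18.541, x_land=26.465, impact vy=-19.063
  bounce: vy ← 0.5·19.063 = 9.532
Arc 2: start y=0.000, vy=9.532 → t=1.945, apex=4.635, x_land=43.214, impact vy=-9.532
  bounce: vy ← 0.5·9.532 = 4.766
Arc 3: start y=0.000, vy=4.766 → t=0.973, apex=1.159, x_land=51.588, impact vy=-4.766
  bounce: vy ← 0.5·4.766 = 2.383

1 3.074 18.541 26.465
2 1.945 4.635 43.214
3 0.973 1.159 51.588
final: 51.588 2.383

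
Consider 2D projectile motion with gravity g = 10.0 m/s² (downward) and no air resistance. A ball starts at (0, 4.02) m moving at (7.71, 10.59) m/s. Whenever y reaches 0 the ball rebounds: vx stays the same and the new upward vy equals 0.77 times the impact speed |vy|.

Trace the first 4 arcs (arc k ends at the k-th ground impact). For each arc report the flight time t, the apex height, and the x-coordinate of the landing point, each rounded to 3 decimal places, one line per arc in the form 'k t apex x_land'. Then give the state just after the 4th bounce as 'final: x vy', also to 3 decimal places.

Arc 1: start y=4.020, vy=10.590 → t=2.447, apex=9.627, x_land=18.863, impact vy=-13.876
  bounce: vy ← 0.77·13.876 = 10.685
Arc 2: start y=0.000, vy=10.685 → t=2.137, apex=5.708, x_land=35.339, impact vy=-10.685
  bounce: vy ← 0.77·10.685 = 8.227
Arc 3: start y=0.000, vy=8.227 → t=1.645, apex=3.384, x_land=48.025, impact vy=-8.227
  bounce: vy ← 0.77·8.227 = 6.335
Arc 4: start y=0.000, vy=6.335 → t=1.267, apex=2.007, x_land=57.794, impact vy=-6.335
  bounce: vy ← 0.77·6.335 = 4.878

1 2.447 9.627 18.863
2 2.137 5.708 35.339
3 1.645 3.384 48.025
4 1.267 2.007 57.794
final: 57.794 4.878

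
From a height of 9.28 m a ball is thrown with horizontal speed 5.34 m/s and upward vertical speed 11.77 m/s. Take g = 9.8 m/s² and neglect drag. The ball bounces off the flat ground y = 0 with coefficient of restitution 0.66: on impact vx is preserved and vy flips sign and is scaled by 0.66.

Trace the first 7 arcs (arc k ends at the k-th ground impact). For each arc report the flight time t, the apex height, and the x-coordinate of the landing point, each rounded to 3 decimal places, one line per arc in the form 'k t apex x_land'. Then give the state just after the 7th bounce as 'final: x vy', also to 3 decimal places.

Arc 1: start y=9.280, vy=11.770 → t=3.028, apex=16.348, x_land=16.167, impact vy=-17.900
  bounce: vy ← 0.66·17.900 = 11.814
Arc 2: start y=0.000, vy=11.814 → t=2.411, apex=7.121, x_land=29.042, impact vy=-11.814
  bounce: vy ← 0.66·11.814 = 7.797
Arc 3: start y=0.000, vy=7.797 → t=1.591, apex=3.102, x_land=37.540, impact vy=-7.797
  bounce: vy ← 0.66·7.797 = 5.146
Arc 4: start y=0.000, vy=5.146 → t=1.050, apex=1.351, x_land=43.148, impact vy=-5.146
  bounce: vy ← 0.66·5.146 = 3.397
Arc 5: start y=0.000, vy=3.397 → t=0.693, apex=0.589, x_land=46.850, impact vy=-3.397
  bounce: vy ← 0.66·3.397 = 2.242
Arc 6: start y=0.000, vy=2.242 → t=0.457, apex=0.256, x_land=49.293, impact vy=-2.242
  bounce: vy ← 0.66·2.242 = 1.480
Arc 7: start y=0.000, vy=1.480 → t=0.302, apex=0.112, x_land=50.905, impact vy=-1.480
  bounce: vy ← 0.66·1.480 = 0.976

1 3.028 16.348 16.167
2 2.411 7.121 29.042
3 1.591 3.102 37.540
4 1.050 1.351 43.148
5 0.693 0.589 46.850
6 0.457 0.256 49.293
7 0.302 0.112 50.905
final: 50.905 0.976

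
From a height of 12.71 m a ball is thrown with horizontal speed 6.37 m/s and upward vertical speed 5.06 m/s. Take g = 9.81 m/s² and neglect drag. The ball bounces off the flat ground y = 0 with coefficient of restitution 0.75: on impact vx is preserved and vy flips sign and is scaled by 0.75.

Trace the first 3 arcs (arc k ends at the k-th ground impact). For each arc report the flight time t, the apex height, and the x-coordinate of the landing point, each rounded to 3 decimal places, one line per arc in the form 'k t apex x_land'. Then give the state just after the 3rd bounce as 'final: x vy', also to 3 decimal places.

1 2.206 14.015 14.053
2 2.536 7.883 30.204
3 1.902 4.434 42.318
final: 42.318 6.996

Arc 1: start y=12.710, vy=5.060 → t=2.206, apex=14.015, x_land=14.053, impact vy=-16.582
  bounce: vy ← 0.75·16.582 = 12.437
Arc 2: start y=0.000, vy=12.437 → t=2.536, apex=7.883, x_land=30.204, impact vy=-12.437
  bounce: vy ← 0.75·12.437 = 9.328
Arc 3: start y=0.000, vy=9.328 → t=1.902, apex=4.434, x_land=42.318, impact vy=-9.328
  bounce: vy ← 0.75·9.328 = 6.996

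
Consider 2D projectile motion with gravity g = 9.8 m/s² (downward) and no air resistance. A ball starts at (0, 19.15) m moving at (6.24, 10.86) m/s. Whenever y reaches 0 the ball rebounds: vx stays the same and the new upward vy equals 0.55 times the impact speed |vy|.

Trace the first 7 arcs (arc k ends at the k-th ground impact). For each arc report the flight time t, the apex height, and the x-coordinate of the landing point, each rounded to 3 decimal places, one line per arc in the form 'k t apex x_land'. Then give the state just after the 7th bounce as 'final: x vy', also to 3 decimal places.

Arc 1: start y=19.150, vy=10.860 → t=3.374, apex=25.167, x_land=21.057, impact vy=-22.210
  bounce: vy ← 0.55·22.210 = 12.215
Arc 2: start y=0.000, vy=12.215 → t=2.493, apex=7.613, x_land=36.613, impact vy=-12.215
  bounce: vy ← 0.55·12.215 = 6.718
Arc 3: start y=0.000, vy=6.718 → t=1.371, apex=2.303, x_land=45.169, impact vy=-6.718
  bounce: vy ← 0.55·6.718 = 3.695
Arc 4: start y=0.000, vy=3.695 → t=0.754, apex=0.697, x_land=49.874, impact vy=-3.695
  bounce: vy ← 0.55·3.695 = 2.032
Arc 5: start y=0.000, vy=2.032 → t=0.415, apex=0.211, x_land=52.462, impact vy=-2.032
  bounce: vy ← 0.55·2.032 = 1.118
Arc 6: start y=0.000, vy=1.118 → t=0.228, apex=0.064, x_land=53.886, impact vy=-1.118
  bounce: vy ← 0.55·1.118 = 0.615
Arc 7: start y=0.000, vy=0.615 → t=0.125, apex=0.019, x_land=54.669, impact vy=-0.615
  bounce: vy ← 0.55·0.615 = 0.338

1 3.374 25.167 21.057
2 2.493 7.613 36.613
3 1.371 2.303 45.169
4 0.754 0.697 49.874
5 0.415 0.211 52.462
6 0.228 0.064 53.886
7 0.125 0.019 54.669
final: 54.669 0.338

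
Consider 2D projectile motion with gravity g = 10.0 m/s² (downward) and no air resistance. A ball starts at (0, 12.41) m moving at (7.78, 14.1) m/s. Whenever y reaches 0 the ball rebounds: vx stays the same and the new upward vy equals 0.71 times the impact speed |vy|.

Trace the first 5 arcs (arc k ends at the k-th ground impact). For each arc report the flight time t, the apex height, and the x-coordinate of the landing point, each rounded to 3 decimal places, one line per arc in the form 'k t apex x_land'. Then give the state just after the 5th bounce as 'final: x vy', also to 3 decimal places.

Arc 1: start y=12.410, vy=14.100 → t=3.524, apex=22.351, x_land=27.419, impact vy=-21.143
  bounce: vy ← 0.71·21.143 = 15.011
Arc 2: start y=0.000, vy=15.011 → t=3.002, apex=11.267, x_land=50.776, impact vy=-15.011
  bounce: vy ← 0.71·15.011 = 10.658
Arc 3: start y=0.000, vy=10.658 → t=2.132, apex=5.680, x_land=67.360, impact vy=-10.658
  bounce: vy ← 0.71·10.658 = 7.567
Arc 4: start y=0.000, vy=7.567 → t=1.513, apex=2.863, x_land=79.135, impact vy=-7.567
  bounce: vy ← 0.71·7.567 = 5.373
Arc 5: start y=0.000, vy=5.373 → t=1.075, apex=1.443, x_land=87.495, impact vy=-5.373
  bounce: vy ← 0.71·5.373 = 3.815

1 3.524 22.351 27.419
2 3.002 11.267 50.776
3 2.132 5.680 67.360
4 1.513 2.863 79.135
5 1.075 1.443 87.495
final: 87.495 3.815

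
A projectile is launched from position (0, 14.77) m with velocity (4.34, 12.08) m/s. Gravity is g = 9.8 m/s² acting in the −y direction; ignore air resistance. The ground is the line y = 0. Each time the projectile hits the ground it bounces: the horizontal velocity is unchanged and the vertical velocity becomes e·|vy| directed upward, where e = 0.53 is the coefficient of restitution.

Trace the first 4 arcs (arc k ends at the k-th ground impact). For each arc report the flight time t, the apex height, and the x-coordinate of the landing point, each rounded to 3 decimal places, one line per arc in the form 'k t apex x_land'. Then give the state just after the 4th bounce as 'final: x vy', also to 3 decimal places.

Arc 1: start y=14.770, vy=12.080 → t=3.362, apex=22.215, x_land=14.591, impact vy=-20.867
  bounce: vy ← 0.53·20.867 = 11.059
Arc 2: start y=0.000, vy=11.059 → t=2.257, apex=6.240, x_land=24.386, impact vy=-11.059
  bounce: vy ← 0.53·11.059 = 5.861
Arc 3: start y=0.000, vy=5.861 → t=1.196, apex=1.753, x_land=29.578, impact vy=-5.861
  bounce: vy ← 0.53·5.861 = 3.107
Arc 4: start y=0.000, vy=3.107 → t=0.634, apex=0.492, x_land=32.329, impact vy=-3.107
  bounce: vy ← 0.53·3.107 = 1.646

1 3.362 22.215 14.591
2 2.257 6.240 24.386
3 1.196 1.753 29.578
4 0.634 0.492 32.329
final: 32.329 1.646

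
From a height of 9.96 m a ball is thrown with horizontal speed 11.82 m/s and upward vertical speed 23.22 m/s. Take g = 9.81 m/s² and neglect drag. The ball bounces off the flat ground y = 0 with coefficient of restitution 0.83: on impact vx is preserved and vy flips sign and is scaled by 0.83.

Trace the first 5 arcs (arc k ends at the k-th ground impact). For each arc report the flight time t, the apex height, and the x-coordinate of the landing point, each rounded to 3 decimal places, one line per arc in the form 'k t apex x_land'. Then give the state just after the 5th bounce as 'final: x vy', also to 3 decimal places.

1 5.130 37.441 60.634
2 4.586 25.793 114.844
3 3.807 17.769 159.838
4 3.159 12.241 197.183
5 2.622 8.433 228.179
final: 228.179 10.676

Arc 1: start y=9.960, vy=23.220 → t=5.130, apex=37.441, x_land=60.634, impact vy=-27.103
  bounce: vy ← 0.83·27.103 = 22.496
Arc 2: start y=0.000, vy=22.496 → t=4.586, apex=25.793, x_land=114.844, impact vy=-22.496
  bounce: vy ← 0.83·22.496 = 18.671
Arc 3: start y=0.000, vy=18.671 → t=3.807, apex=17.769, x_land=159.838, impact vy=-18.671
  bounce: vy ← 0.83·18.671 = 15.497
Arc 4: start y=0.000, vy=15.497 → t=3.159, apex=12.241, x_land=197.183, impact vy=-15.497
  bounce: vy ← 0.83·15.497 = 12.863
Arc 5: start y=0.000, vy=12.863 → t=2.622, apex=8.433, x_land=228.179, impact vy=-12.863
  bounce: vy ← 0.83·12.863 = 10.676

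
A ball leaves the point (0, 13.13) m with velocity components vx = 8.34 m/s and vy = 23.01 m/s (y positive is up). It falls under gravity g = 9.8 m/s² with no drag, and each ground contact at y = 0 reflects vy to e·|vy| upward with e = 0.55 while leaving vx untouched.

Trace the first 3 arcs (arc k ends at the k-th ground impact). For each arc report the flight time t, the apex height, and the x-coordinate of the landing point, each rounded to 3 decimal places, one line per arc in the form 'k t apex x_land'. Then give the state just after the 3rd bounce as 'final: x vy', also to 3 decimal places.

Arc 1: start y=13.130, vy=23.010 → t=5.210, apex=40.143, x_land=43.453, impact vy=-28.050
  bounce: vy ← 0.55·28.050 = 15.428
Arc 2: start y=0.000, vy=15.428 → t=3.148, apex=12.143, x_land=69.712, impact vy=-15.428
  bounce: vy ← 0.55·15.428 = 8.485
Arc 3: start y=0.000, vy=8.485 → t=1.732, apex=3.673, x_land=84.154, impact vy=-8.485
  bounce: vy ← 0.55·8.485 = 4.667

1 5.210 40.143 43.453
2 3.148 12.143 69.712
3 1.732 3.673 84.154
final: 84.154 4.667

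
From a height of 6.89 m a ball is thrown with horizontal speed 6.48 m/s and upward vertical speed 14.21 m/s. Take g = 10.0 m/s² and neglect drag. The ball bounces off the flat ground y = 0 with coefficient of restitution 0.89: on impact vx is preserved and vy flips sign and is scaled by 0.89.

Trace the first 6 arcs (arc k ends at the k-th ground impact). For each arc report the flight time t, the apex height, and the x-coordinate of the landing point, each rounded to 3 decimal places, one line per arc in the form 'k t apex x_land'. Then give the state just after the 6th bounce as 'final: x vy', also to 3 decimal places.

1 3.264 16.986 21.152
2 3.281 13.455 42.412
3 2.920 10.658 61.333
4 2.599 8.442 78.173
5 2.313 6.687 93.160
6 2.058 5.297 106.499
final: 106.499 9.160

Arc 1: start y=6.890, vy=14.210 → t=3.264, apex=16.986, x_land=21.152, impact vy=-18.432
  bounce: vy ← 0.89·18.432 = 16.404
Arc 2: start y=0.000, vy=16.404 → t=3.281, apex=13.455, x_land=42.412, impact vy=-16.404
  bounce: vy ← 0.89·16.404 = 14.600
Arc 3: start y=0.000, vy=14.600 → t=2.920, apex=10.658, x_land=61.333, impact vy=-14.600
  bounce: vy ← 0.89·14.600 = 12.994
Arc 4: start y=0.000, vy=12.994 → t=2.599, apex=8.442, x_land=78.173, impact vy=-12.994
  bounce: vy ← 0.89·12.994 = 11.564
Arc 5: start y=0.000, vy=11.564 → t=2.313, apex=6.687, x_land=93.160, impact vy=-11.564
  bounce: vy ← 0.89·11.564 = 10.292
Arc 6: start y=0.000, vy=10.292 → t=2.058, apex=5.297, x_land=106.499, impact vy=-10.292
  bounce: vy ← 0.89·10.292 = 9.160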